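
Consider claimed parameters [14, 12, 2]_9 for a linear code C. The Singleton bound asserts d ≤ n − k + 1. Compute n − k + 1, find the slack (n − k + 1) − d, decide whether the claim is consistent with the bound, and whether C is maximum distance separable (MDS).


Singleton RHS = n − k + 1 = 3, slack = 1, bound satisfied, not MDS.

Singleton bound: d ≤ n − k + 1.
Here n = 14, k = 12, so n − k + 1 = 3.
Given d = 2, check d ≤ 3: YES.
Slack = (n − k + 1) − d = 1.
The code is NOT MDS (slack = 1 > 0).
Description: the claimed parameters are [14, 12, 2]_9; such a code would be non-MDS.


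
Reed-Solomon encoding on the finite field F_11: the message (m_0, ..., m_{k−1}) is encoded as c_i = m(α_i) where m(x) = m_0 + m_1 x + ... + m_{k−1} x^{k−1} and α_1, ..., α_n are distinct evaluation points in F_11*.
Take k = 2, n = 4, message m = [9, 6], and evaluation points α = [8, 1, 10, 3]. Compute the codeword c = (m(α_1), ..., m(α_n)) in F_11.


c = [2, 4, 3, 5]

Message polynomial: m(x) = 9 + 6·x (mod 11).
For each evaluation point α_i, compute m(α_i) mod 11:
  α_1 = 8: Horner steps 6 → 2, so m(8) = 2.
  α_2 = 1: Horner steps 6 → 4, so m(1) = 4.
  α_3 = 10: Horner steps 6 → 3, so m(10) = 3.
  α_4 = 3: Horner steps 6 → 5, so m(3) = 5.
Codeword c = [2, 4, 3, 5] ∈ F_11^4.


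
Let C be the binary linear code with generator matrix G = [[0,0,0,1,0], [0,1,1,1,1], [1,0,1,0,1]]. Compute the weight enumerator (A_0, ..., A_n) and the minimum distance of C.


Weight distribution: A_0 = 1, A_1 = 1, A_2 = 1, A_3 = 3, A_4 = 2. Minimum distance d = 1.

Enumerate all 2^3 = 8 messages m ∈ F_2^3.
For each, compute codeword c = mG in F_2^5, then tally its weight.
  m = 000 → c = 00000, weight = 0.
  m = 100 → c = 00010, weight = 1.
  m = 010 → c = 01111, weight = 4.
  m = 110 → c = 01101, weight = 3.
  m = 001 → c = 10101, weight = 3.
  m = 101 → c = 10111, weight = 4.
  m = 011 → c = 11010, weight = 3.
  m = 111 → c = 11000, weight = 2.
Tally weights:
  weight 0: 1 codewords.
  weight 1: 1 codewords.
  weight 2: 1 codewords.
  weight 3: 3 codewords.
  weight 4: 2 codewords.
Minimum distance d = smallest w > 0 with A_w > 0 = 1.
Sanity: Σ A_w = 8 = 2^3 = 8 ✓.


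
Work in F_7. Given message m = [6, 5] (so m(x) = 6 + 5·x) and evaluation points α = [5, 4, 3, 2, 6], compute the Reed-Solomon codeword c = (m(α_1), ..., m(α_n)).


c = [3, 5, 0, 2, 1]

Message polynomial: m(x) = 6 + 5·x (mod 7).
For each evaluation point α_i, compute m(α_i) mod 7:
  α_1 = 5: Horner steps 5 → 3, so m(5) = 3.
  α_2 = 4: Horner steps 5 → 5, so m(4) = 5.
  α_3 = 3: Horner steps 5 → 0, so m(3) = 0.
  α_4 = 2: Horner steps 5 → 2, so m(2) = 2.
  α_5 = 6: Horner steps 5 → 1, so m(6) = 1.
Codeword c = [3, 5, 0, 2, 1] ∈ F_7^5.


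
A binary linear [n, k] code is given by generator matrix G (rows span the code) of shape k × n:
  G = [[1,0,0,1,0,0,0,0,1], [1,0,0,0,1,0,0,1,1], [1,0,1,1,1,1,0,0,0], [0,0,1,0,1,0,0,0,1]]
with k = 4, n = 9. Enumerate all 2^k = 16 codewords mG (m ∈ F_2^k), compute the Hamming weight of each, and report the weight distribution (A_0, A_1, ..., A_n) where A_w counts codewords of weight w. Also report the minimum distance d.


Weight distribution: A_0 = 1, A_1 = 1, A_3 = 4, A_4 = 7, A_5 = 3. Minimum distance d = 1.

Enumerate all 2^4 = 16 messages m ∈ F_2^4.
For each, compute codeword c = mG in F_2^9, then tally its weight.
  m = 0000 → c = 000000000, weight = 0.
  m = 1000 → c = 100100001, weight = 3.
  m = 0100 → c = 100010011, weight = 4.
  m = 1100 → c = 000110010, weight = 3.
  m = 0010 → c = 101111000, weight = 5.
  m = 1010 → c = 001011001, weight = 4.
  m = 0110 → c = 001101011, weight = 5.
  m = 1110 → c = 101001010, weight = 4.
  m = 0001 → c = 001010001, weight = 3.
  m = 1001 → c = 101110000, weight = 4.
  m = 0101 → c = 101000010, weight = 3.
  m = 1101 → c = 001100011, weight = 4.
  m = 0011 → c = 100101001, weight = 4.
  m = 1011 → c = 000001000, weight = 1.
  m = 0111 → c = 000111010, weight = 4.
  m = 1111 → c = 100011011, weight = 5.
Tally weights:
  weight 0: 1 codewords.
  weight 1: 1 codewords.
  weight 3: 4 codewords.
  weight 4: 7 codewords.
  weight 5: 3 codewords.
Minimum distance d = smallest w > 0 with A_w > 0 = 1.
Sanity: Σ A_w = 16 = 2^4 = 16 ✓.


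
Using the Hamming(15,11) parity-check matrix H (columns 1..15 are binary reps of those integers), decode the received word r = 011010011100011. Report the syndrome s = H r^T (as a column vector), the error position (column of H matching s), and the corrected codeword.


s = (1, 1, 1, 0)^T, error position = 14, corrected codeword c = 011010011100001

Compute s = H r^T mod 2 one row at a time:
  s_1 = 1 + 1 + 1 + 0 + 0 + 0 + 1 + 1 = 5 ≡ 1 (mod 2).
  s_2 = 0 + 1 + 0 + 0 + 0 + 0 + 1 + 1 = 3 ≡ 1 (mod 2).
  s_3 = 1 + 1 + 0 + 0 + 1 + 0 + 1 + 1 = 5 ≡ 1 (mod 2).
  s_4 = 0 + 1 + 1 + 0 + 1 + 0 + 0 + 1 = 4 ≡ 0 (mod 2).
s = (1, 1, 1, 0)^T — this equals column 14 of H (binary 1110), so error is at position 14.
Correct: flip bit 14 of r = 011010011100011 to get c = 011010011100001.


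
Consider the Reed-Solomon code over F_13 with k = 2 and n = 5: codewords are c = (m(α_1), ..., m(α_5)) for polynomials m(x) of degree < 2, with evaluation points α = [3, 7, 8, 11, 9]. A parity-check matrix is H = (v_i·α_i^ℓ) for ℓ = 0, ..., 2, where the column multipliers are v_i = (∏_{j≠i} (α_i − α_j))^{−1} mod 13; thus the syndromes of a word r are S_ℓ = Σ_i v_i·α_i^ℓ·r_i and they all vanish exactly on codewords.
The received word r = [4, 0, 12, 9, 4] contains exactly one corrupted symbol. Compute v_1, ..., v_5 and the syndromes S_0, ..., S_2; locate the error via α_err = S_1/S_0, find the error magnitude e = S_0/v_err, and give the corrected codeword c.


S = (3, 1, 9), error at position 5, error magnitude e = 6, c = [4, 0, 12, 9, 11].

Step 1: column multipliers v_i = (∏_{j≠i}(α_i − α_j))^{−1} mod 13.
  i = 1 (α = 3): (3−7)(3−8)(3−11)(3−9) = (−4)·(−5)·(−8)·(−6) = 960 ≡ 11, so v_1 = 11^{−1} = 6 (mod 13).
  i = 2 (α = 7): (7−3)(7−8)(7−11)(7−9) = 4·(−1)·(−4)·(−2) = −32 ≡ 7, so v_2 = 7^{−1} = 2 (mod 13).
  i = 3 (α = 8): (8−3)(8−7)(8−11)(8−9) = 5·1·(−3)·(−1) = 15 ≡ 2, so v_3 = 2^{−1} = 7 (mod 13).
  i = 4 (α = 11): (11−3)(11−7)(11−8)(11−9) = 8·4·3·2 = 192 ≡ 10, so v_4 = 10^{−1} = 4 (mod 13).
  i = 5 (α = 9): (9−3)(9−7)(9−8)(9−11) = 6·2·1·(−2) = −24 ≡ 2, so v_5 = 2^{−1} = 7 (mod 13).
  v = [6, 2, 7, 4, 7].
Step 2: syndromes of r = [4, 0, 12, 9, 4] (all sums mod 13).
  S_0 = Σ v_i r_i = 6·4 + 2·0 + 7·12 + 4·9 + 7·4 = 172 ≡ 3.
  S_1 = Σ v_i α_i r_i = 6·3·4 + 2·7·0 + 7·8·12 + 4·11·9 + 7·9·4 = 1392 ≡ 1.
  α_i^2 mod 13 = [9, 10, 12, 4, 3].
  S_2 = Σ v_i α_i^2 r_i = 6·9·4 + 2·10·0 + 7·12·12 + 4·4·9 + 7·3·4 = 1452 ≡ 9.
  S = (3, 1, 9) ≠ 0, so r is not a codeword (an error is present).
Step 3: locate the error. For a single error e at position i, S_ℓ = v_i·e·α_i^ℓ, so α_err = S_1/S_0.
  S_0^{−1} = 3^{−1} = 9 (mod 13), so α_err = 1·9 = 9 ≡ 9 = α_5. Error position i = 5.
  Consistency check: S_2/S_1 = 9·1 = 9 ≡ 9 = α_err ✓ (single-error assumption holds).
Step 4: error magnitude e = S_0/v_5 = S_0·∏_{j≠5}(α_5 − α_j) = 3·2 = 6 ≡ 6 (mod 13).
Step 5: correct position 5: c_5 = r_5 − e = 4 − 6 ≡ 11 (mod 13). Hence c = [4, 0, 12, 9, 11].
  Check: interpolating c through the α_i gives m(x) = 7 + 12·x (degree < 2) with m(α_i) = c_i for every i, so c is indeed a codeword.


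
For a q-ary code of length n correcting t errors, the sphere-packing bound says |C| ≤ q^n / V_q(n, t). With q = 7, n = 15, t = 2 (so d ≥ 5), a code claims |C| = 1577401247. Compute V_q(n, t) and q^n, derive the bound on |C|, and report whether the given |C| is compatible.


V_q(n, t) = 3871, q^n = 4747561509943, Hamming bound = 1226443169, |C| = 1577401247 > bound (violated).

Step 1: Compute V_q(n, t) = Σ_{j=0}^2 C(n, j) (q−1)^j.
  j = 0: C(15,0)·(6)^0 = 1·1 = 1.
  j = 1: C(15,1)·(6)^1 = 15·6 = 90.
  j = 2: C(15,2)·(6)^2 = 105·36 = 3780.
  V_q(n, t) = 1 + 90 + 3780 = 3871.
Step 2: q^n = 7^15 = 4747561509943.
Step 3: Hamming bound ⌊q^n / V_q(n,t)⌋ = ⌊4747561509943/3871⌋ = 1226443169.
Step 4: Compare |C| = 1577401247 to 1226443169: violated.
The claimed |C| lies above the Hamming bound, so no 7-ary code of length 15 with d ≥ 5 can have 1577401247 codewords.


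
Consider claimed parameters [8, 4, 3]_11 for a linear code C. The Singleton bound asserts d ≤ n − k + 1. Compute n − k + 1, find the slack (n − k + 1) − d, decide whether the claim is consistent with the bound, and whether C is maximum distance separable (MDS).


Singleton RHS = n − k + 1 = 5, slack = 2, bound satisfied, not MDS.

Singleton bound: d ≤ n − k + 1.
Here n = 8, k = 4, so n − k + 1 = 5.
Given d = 3, check d ≤ 5: YES.
Slack = (n − k + 1) − d = 2.
The code is NOT MDS (slack = 2 > 0).
Description: the claimed parameters are [8, 4, 3]_11; such a code would be non-MDS.


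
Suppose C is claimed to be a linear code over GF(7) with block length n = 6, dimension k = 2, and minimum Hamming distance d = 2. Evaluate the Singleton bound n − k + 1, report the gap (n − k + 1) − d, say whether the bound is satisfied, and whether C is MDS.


Singleton RHS = n − k + 1 = 5, slack = 3, bound satisfied, not MDS.

Singleton bound: d ≤ n − k + 1.
Here n = 6, k = 2, so n − k + 1 = 5.
Given d = 2, check d ≤ 5: YES.
Slack = (n − k + 1) − d = 3.
The code is NOT MDS (slack = 3 > 0).
Description: the claimed parameters are [6, 2, 2]_7; such a code would be non-MDS.


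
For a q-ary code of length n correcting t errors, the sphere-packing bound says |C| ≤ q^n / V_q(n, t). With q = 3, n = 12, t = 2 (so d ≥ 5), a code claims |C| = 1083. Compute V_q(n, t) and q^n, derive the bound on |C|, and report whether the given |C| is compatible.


V_q(n, t) = 289, q^n = 531441, Hamming bound = 1838, |C| = 1083 ≤ bound (satisfied).

Step 1: Compute V_q(n, t) = Σ_{j=0}^2 C(n, j) (q−1)^j.
  j = 0: C(12,0)·(2)^0 = 1·1 = 1.
  j = 1: C(12,1)·(2)^1 = 12·2 = 24.
  j = 2: C(12,2)·(2)^2 = 66·4 = 264.
  V_q(n, t) = 1 + 24 + 264 = 289.
Step 2: q^n = 3^12 = 531441.
Step 3: Hamming bound ⌊q^n / V_q(n,t)⌋ = ⌊531441/289⌋ = 1838.
Step 4: Compare |C| = 1083 to 1838: satisfied.
The claimed |C| lies below the Hamming bound.


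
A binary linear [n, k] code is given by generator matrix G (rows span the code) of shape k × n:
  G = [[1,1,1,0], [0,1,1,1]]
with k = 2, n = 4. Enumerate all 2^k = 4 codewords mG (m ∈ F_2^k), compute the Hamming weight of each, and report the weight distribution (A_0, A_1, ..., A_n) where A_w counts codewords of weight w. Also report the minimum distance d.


Weight distribution: A_0 = 1, A_2 = 1, A_3 = 2. Minimum distance d = 2.

Enumerate all 2^2 = 4 messages m ∈ F_2^2.
For each, compute codeword c = mG in F_2^4, then tally its weight.
  m = 00 → c = 0000, weight = 0.
  m = 10 → c = 1110, weight = 3.
  m = 01 → c = 0111, weight = 3.
  m = 11 → c = 1001, weight = 2.
Tally weights:
  weight 0: 1 codewords.
  weight 2: 1 codewords.
  weight 3: 2 codewords.
Minimum distance d = smallest w > 0 with A_w > 0 = 2.
Sanity: Σ A_w = 4 = 2^2 = 4 ✓.


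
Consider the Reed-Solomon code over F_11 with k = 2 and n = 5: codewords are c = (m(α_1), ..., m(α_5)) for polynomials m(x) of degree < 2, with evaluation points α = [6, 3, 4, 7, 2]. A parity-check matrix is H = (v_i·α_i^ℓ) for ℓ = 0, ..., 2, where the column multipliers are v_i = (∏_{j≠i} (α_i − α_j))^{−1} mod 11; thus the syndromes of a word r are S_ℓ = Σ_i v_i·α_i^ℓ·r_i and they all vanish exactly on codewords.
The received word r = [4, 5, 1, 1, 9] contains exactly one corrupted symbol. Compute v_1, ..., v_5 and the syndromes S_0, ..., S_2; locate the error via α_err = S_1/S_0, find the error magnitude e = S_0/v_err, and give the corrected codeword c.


S = (9, 8, 1), error at position 4, error magnitude e = 1, c = [4, 5, 1, 0, 9].

Step 1: column multipliers v_i = (∏_{j≠i}(α_i − α_j))^{−1} mod 11.
  i = 1 (α = 6): (6−3)(6−4)(6−7)(6−2) = 3·2·(−1)·4 = −24 ≡ 9, so v_1 = 9^{−1} = 5 (mod 11).
  i = 2 (α = 3): (3−6)(3−4)(3−7)(3−2) = (−3)·(−1)·(−4)·1 = −12 ≡ 10, so v_2 = 10^{−1} = 10 (mod 11).
  i = 3 (α = 4): (4−6)(4−3)(4−7)(4−2) = (−2)·1·(−3)·2 = 12 ≡ 1, so v_3 = 1^{−1} = 1 (mod 11).
  i = 4 (α = 7): (7−6)(7−3)(7−4)(7−2) = 1·4·3·5 = 60 ≡ 5, so v_4 = 5^{−1} = 9 (mod 11).
  i = 5 (α = 2): (2−6)(2−3)(2−4)(2−7) = (−4)·(−1)·(−2)·(−5) = 40 ≡ 7, so v_5 = 7^{−1} = 8 (mod 11).
  v = [5, 10, 1, 9, 8].
Step 2: syndromes of r = [4, 5, 1, 1, 9] (all sums mod 11).
  S_0 = Σ v_i r_i = 5·4 + 10·5 + 1·1 + 9·1 + 8·9 = 152 ≡ 9.
  S_1 = Σ v_i α_i r_i = 5·6·4 + 10·3·5 + 1·4·1 + 9·7·1 + 8·2·9 = 481 ≡ 8.
  α_i^2 mod 11 = [3, 9, 5, 5, 4].
  S_2 = Σ v_i α_i^2 r_i = 5·3·4 + 10·9·5 + 1·5·1 + 9·5·1 + 8·4·9 = 848 ≡ 1.
  S = (9, 8, 1) ≠ 0, so r is not a codeword (an error is present).
Step 3: locate the error. For a single error e at position i, S_ℓ = v_i·e·α_i^ℓ, so α_err = S_1/S_0.
  S_0^{−1} = 9^{−1} = 5 (mod 11), so α_err = 8·5 = 40 ≡ 7 = α_4. Error position i = 4.
  Consistency check: S_2/S_1 = 1·7 = 7 ≡ 7 = α_err ✓ (single-error assumption holds).
Step 4: error magnitude e = S_0/v_4 = S_0·∏_{j≠4}(α_4 − α_j) = 9·5 = 45 ≡ 1 (mod 11).
Step 5: correct position 4: c_4 = r_4 − e = 1 − 1 ≡ 0 (mod 11). Hence c = [4, 5, 1, 0, 9].
  Check: interpolating c through the α_i gives m(x) = 6 + 7·x (degree < 2) with m(α_i) = c_i for every i, so c is indeed a codeword.


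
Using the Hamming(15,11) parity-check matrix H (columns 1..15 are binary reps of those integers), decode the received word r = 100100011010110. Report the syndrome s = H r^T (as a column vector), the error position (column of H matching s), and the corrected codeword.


s = (1, 1, 0, 0)^T, error position = 12, corrected codeword c = 100100011011110

Compute s = H r^T mod 2 one row at a time:
  s_1 = 1 + 1 + 0 + 1 + 0 + 1 + 1 + 0 = 5 ≡ 1 (mod 2).
  s_2 = 1 + 0 + 0 + 0 + 0 + 1 + 1 + 0 = 3 ≡ 1 (mod 2).
  s_3 = 0 + 0 + 0 + 0 + 0 + 1 + 1 + 0 = 2 ≡ 0 (mod 2).
  s_4 = 1 + 0 + 0 + 0 + 1 + 1 + 1 + 0 = 4 ≡ 0 (mod 2).
s = (1, 1, 0, 0)^T — this equals column 12 of H (binary 1100), so error is at position 12.
Correct: flip bit 12 of r = 100100011010110 to get c = 100100011011110.


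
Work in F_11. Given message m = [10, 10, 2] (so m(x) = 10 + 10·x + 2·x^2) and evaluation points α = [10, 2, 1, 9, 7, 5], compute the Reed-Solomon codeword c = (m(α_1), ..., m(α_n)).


c = [2, 5, 0, 9, 2, 0]

Message polynomial: m(x) = 10 + 10·x + 2·x^2 (mod 11).
For each evaluation point α_i, compute m(α_i) mod 11:
  α_1 = 10: Horner steps 2 → 8 → 2, so m(10) = 2.
  α_2 = 2: Horner steps 2 → 3 → 5, so m(2) = 5.
  α_3 = 1: Horner steps 2 → 1 → 0, so m(1) = 0.
  α_4 = 9: Horner steps 2 → 6 → 9, so m(9) = 9.
  α_5 = 7: Horner steps 2 → 2 → 2, so m(7) = 2.
  α_6 = 5: Horner steps 2 → 9 → 0, so m(5) = 0.
Codeword c = [2, 5, 0, 9, 2, 0] ∈ F_11^6.


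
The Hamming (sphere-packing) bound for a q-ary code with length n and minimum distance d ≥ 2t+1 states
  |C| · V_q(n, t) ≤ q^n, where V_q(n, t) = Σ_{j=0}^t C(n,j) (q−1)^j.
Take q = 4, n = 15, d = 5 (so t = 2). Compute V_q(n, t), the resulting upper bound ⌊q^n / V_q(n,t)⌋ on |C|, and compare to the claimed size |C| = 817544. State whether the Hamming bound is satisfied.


V_q(n, t) = 991, q^n = 1073741824, Hamming bound = 1083493, |C| = 817544 ≤ bound (satisfied).

Step 1: Compute V_q(n, t) = Σ_{j=0}^2 C(n, j) (q−1)^j.
  j = 0: C(15,0)·(3)^0 = 1·1 = 1.
  j = 1: C(15,1)·(3)^1 = 15·3 = 45.
  j = 2: C(15,2)·(3)^2 = 105·9 = 945.
  V_q(n, t) = 1 + 45 + 945 = 991.
Step 2: q^n = 4^15 = 1073741824.
Step 3: Hamming bound ⌊q^n / V_q(n,t)⌋ = ⌊1073741824/991⌋ = 1083493.
Step 4: Compare |C| = 817544 to 1083493: satisfied.
The claimed |C| lies below the Hamming bound.


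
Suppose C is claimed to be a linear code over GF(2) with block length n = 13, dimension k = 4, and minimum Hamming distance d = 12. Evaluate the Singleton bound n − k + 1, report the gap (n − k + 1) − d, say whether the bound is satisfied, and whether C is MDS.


Singleton RHS = n − k + 1 = 10, slack = -2, bound violated (no such code; not MDS).

Singleton bound: d ≤ n − k + 1.
Here n = 13, k = 4, so n − k + 1 = 10.
Given d = 12, check d ≤ 10: NO.
Slack = (n − k + 1) − d = -2.
The slack is negative: d = 12 exceeds n − k + 1 = 10 by 2, so the Singleton bound is violated and no linear [13, 4, 12]_2 code can exist. In particular it is not MDS (MDS requires d = n − k + 1 exactly).
Description: the claimed parameters are [13, 4, 12]_2; such a code would be impossible (violates the Singleton bound).


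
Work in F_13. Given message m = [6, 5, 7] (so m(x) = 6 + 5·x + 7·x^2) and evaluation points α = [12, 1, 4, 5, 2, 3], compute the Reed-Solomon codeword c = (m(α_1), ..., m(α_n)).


c = [8, 5, 8, 11, 5, 6]

Message polynomial: m(x) = 6 + 5·x + 7·x^2 (mod 13).
For each evaluation point α_i, compute m(α_i) mod 13:
  α_1 = 12: Horner steps 7 → 11 → 8, so m(12) = 8.
  α_2 = 1: Horner steps 7 → 12 → 5, so m(1) = 5.
  α_3 = 4: Horner steps 7 → 7 → 8, so m(4) = 8.
  α_4 = 5: Horner steps 7 → 1 → 11, so m(5) = 11.
  α_5 = 2: Horner steps 7 → 6 → 5, so m(2) = 5.
  α_6 = 3: Horner steps 7 → 0 → 6, so m(3) = 6.
Codeword c = [8, 5, 8, 11, 5, 6] ∈ F_13^6.


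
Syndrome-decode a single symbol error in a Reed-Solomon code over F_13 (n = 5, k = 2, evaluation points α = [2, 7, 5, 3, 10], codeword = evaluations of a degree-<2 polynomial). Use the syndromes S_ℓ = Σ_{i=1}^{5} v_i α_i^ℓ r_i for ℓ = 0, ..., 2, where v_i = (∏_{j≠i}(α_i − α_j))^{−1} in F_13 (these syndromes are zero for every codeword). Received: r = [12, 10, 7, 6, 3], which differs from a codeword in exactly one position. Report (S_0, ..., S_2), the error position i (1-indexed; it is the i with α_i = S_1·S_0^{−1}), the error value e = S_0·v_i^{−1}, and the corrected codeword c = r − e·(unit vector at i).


S = (8, 4, 2), error at position 2, error magnitude e = 2, c = [12, 8, 7, 6, 3].

Step 1: column multipliers v_i = (∏_{j≠i}(α_i − α_j))^{−1} mod 13.
  i = 1 (α = 2): (2−7)(2−5)(2−3)(2−10) = (−5)·(−3)·(−1)·(−8) = 120 ≡ 3, so v_1 = 3^{−1} = 9 (mod 13).
  i = 2 (α = 7): (7−2)(7−5)(7−3)(7−10) = 5·2·4·(−3) = −120 ≡ 10, so v_2 = 10^{−1} = 4 (mod 13).
  i = 3 (α = 5): (5−2)(5−7)(5−3)(5−10) = 3·(−2)·2·(−5) = 60 ≡ 8, so v_3 = 8^{−1} = 5 (mod 13).
  i = 4 (α = 3): (3−2)(3−7)(3−5)(3−10) = 1·(−4)·(−2)·(−7) = −56 ≡ 9, so v_4 = 9^{−1} = 3 (mod 13).
  i = 5 (α = 10): (10−2)(10−7)(10−5)(10−3) = 8·3·5·7 = 840 ≡ 8, so v_5 = 8^{−1} = 5 (mod 13).
  v = [9, 4, 5, 3, 5].
Step 2: syndromes of r = [12, 10, 7, 6, 3] (all sums mod 13).
  S_0 = Σ v_i r_i = 9·12 + 4·10 + 5·7 + 3·6 + 5·3 = 216 ≡ 8.
  S_1 = Σ v_i α_i r_i = 9·2·12 + 4·7·10 + 5·5·7 + 3·3·6 + 5·10·3 = 875 ≡ 4.
  α_i^2 mod 13 = [4, 10, 12, 9, 9].
  S_2 = Σ v_i α_i^2 r_i = 9·4·12 + 4·10·10 + 5·12·7 + 3·9·6 + 5·9·3 = 1549 ≡ 2.
  S = (8, 4, 2) ≠ 0, so r is not a codeword (an error is present).
Step 3: locate the error. For a single error e at position i, S_ℓ = v_i·e·α_i^ℓ, so α_err = S_1/S_0.
  S_0^{−1} = 8^{−1} = 5 (mod 13), so α_err = 4·5 = 20 ≡ 7 = α_2. Error position i = 2.
  Consistency check: S_2/S_1 = 2·10 = 20 ≡ 7 = α_err ✓ (single-error assumption holds).
Step 4: error magnitude e = S_0/v_2 = S_0·∏_{j≠2}(α_2 − α_j) = 8·10 = 80 ≡ 2 (mod 13).
Step 5: correct position 2: c_2 = r_2 − e = 10 − 2 ≡ 8 (mod 13). Hence c = [12, 8, 7, 6, 3].
  Check: interpolating c through the α_i gives m(x) = 11 + 7·x (degree < 2) with m(α_i) = c_i for every i, so c is indeed a codeword.


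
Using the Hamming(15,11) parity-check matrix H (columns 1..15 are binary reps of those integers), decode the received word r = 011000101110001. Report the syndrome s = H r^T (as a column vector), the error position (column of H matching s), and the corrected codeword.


s = (0, 0, 0, 1)^T, error position = 1, corrected codeword c = 111000101110001

Compute s = H r^T mod 2 one row at a time:
  s_1 = 0 + 1 + 1 + 1 + 0 + 0 + 0 + 1 = 4 ≡ 0 (mod 2).
  s_2 = 0 + 0 + 0 + 1 + 0 + 0 + 0 + 1 = 2 ≡ 0 (mod 2).
  s_3 = 1 + 1 + 0 + 1 + 1 + 1 + 0 + 1 = 6 ≡ 0 (mod 2).
  s_4 = 0 + 1 + 0 + 1 + 1 + 1 + 0 + 1 = 5 ≡ 1 (mod 2).
s = (0, 0, 0, 1)^T — this equals column 1 of H (binary 0001), so error is at position 1.
Correct: flip bit 1 of r = 011000101110001 to get c = 111000101110001.


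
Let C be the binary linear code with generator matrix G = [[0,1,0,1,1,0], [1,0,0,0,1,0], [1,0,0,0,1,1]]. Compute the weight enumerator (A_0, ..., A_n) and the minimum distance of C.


Weight distribution: A_0 = 1, A_1 = 1, A_2 = 1, A_3 = 3, A_4 = 2. Minimum distance d = 1.

Enumerate all 2^3 = 8 messages m ∈ F_2^3.
For each, compute codeword c = mG in F_2^6, then tally its weight.
  m = 000 → c = 000000, weight = 0.
  m = 100 → c = 010110, weight = 3.
  m = 010 → c = 100010, weight = 2.
  m = 110 → c = 110100, weight = 3.
  m = 001 → c = 100011, weight = 3.
  m = 101 → c = 110101, weight = 4.
  m = 011 → c = 000001, weight = 1.
  m = 111 → c = 010111, weight = 4.
Tally weights:
  weight 0: 1 codewords.
  weight 1: 1 codewords.
  weight 2: 1 codewords.
  weight 3: 3 codewords.
  weight 4: 2 codewords.
Minimum distance d = smallest w > 0 with A_w > 0 = 1.
Sanity: Σ A_w = 8 = 2^3 = 8 ✓.


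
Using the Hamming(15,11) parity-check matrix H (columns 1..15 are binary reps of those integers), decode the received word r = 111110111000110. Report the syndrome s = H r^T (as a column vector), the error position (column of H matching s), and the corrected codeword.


s = (0, 1, 0, 0)^T, error position = 4, corrected codeword c = 111010111000110

Compute s = H r^T mod 2 one row at a time:
  s_1 = 1 + 1 + 0 + 0 + 0 + 1 + 1 + 0 = 4 ≡ 0 (mod 2).
  s_2 = 1 + 1 + 0 + 1 + 0 + 1 + 1 + 0 = 5 ≡ 1 (mod 2).
  s_3 = 1 + 1 + 0 + 1 + 0 + 0 + 1 + 0 = 4 ≡ 0 (mod 2).
  s_4 = 1 + 1 + 1 + 1 + 1 + 0 + 1 + 0 = 6 ≡ 0 (mod 2).
s = (0, 1, 0, 0)^T — this equals column 4 of H (binary 0100), so error is at position 4.
Correct: flip bit 4 of r = 111110111000110 to get c = 111010111000110.


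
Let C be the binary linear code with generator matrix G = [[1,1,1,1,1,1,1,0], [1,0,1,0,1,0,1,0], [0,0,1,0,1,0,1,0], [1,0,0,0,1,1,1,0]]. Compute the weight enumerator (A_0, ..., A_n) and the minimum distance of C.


Weight distribution: A_0 = 1, A_1 = 1, A_2 = 1, A_3 = 5, A_4 = 5, A_5 = 1, A_6 = 1, A_7 = 1. Minimum distance d = 1.

Enumerate all 2^4 = 16 messages m ∈ F_2^4.
For each, compute codeword c = mG in F_2^8, then tally its weight.
  m = 0000 → c = 00000000, weight = 0.
  m = 1000 → c = 11111110, weight = 7.
  m = 0100 → c = 10101010, weight = 4.
  m = 1100 → c = 01010100, weight = 3.
  m = 0010 → c = 00101010, weight = 3.
  m = 1010 → c = 11010100, weight = 4.
  m = 0110 → c = 10000000, weight = 1.
  m = 1110 → c = 01111110, weight = 6.
  m = 0001 → c = 10001110, weight = 4.
  m = 1001 → c = 01110000, weight = 3.
  m = 0101 → c = 00100100, weight = 2.
  m = 1101 → c = 11011010, weight = 5.
  m = 0011 → c = 10100100, weight = 3.
  m = 1011 → c = 01011010, weight = 4.
  m = 0111 → c = 00001110, weight = 3.
  m = 1111 → c = 11110000, weight = 4.
Tally weights:
  weight 0: 1 codewords.
  weight 1: 1 codewords.
  weight 2: 1 codewords.
  weight 3: 5 codewords.
  weight 4: 5 codewords.
  weight 5: 1 codewords.
  weight 6: 1 codewords.
  weight 7: 1 codewords.
Minimum distance d = smallest w > 0 with A_w > 0 = 1.
Sanity: Σ A_w = 16 = 2^4 = 16 ✓.


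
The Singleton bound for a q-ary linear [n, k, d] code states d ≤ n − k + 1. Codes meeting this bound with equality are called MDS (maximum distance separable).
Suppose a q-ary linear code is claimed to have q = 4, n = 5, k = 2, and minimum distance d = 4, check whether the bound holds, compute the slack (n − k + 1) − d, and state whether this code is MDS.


Singleton RHS = n − k + 1 = 4, slack = 0, bound satisfied, MDS.

Singleton bound: d ≤ n − k + 1.
Here n = 5, k = 2, so n − k + 1 = 4.
Given d = 4, check d ≤ 4: YES.
Slack = (n − k + 1) − d = 0.
The code is MDS (slack = 0).
Description: the claimed parameters are [5, 2, 4]_4; such a code would be MDS (meets Singleton bound).


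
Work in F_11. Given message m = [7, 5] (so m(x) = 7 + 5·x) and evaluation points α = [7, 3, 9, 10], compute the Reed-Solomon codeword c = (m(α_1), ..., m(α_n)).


c = [9, 0, 8, 2]

Message polynomial: m(x) = 7 + 5·x (mod 11).
For each evaluation point α_i, compute m(α_i) mod 11:
  α_1 = 7: Horner steps 5 → 9, so m(7) = 9.
  α_2 = 3: Horner steps 5 → 0, so m(3) = 0.
  α_3 = 9: Horner steps 5 → 8, so m(9) = 8.
  α_4 = 10: Horner steps 5 → 2, so m(10) = 2.
Codeword c = [9, 0, 8, 2] ∈ F_11^4.


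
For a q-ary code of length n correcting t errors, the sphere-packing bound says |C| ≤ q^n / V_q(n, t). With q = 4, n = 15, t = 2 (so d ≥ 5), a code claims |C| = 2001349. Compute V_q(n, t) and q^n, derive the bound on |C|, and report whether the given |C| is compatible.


V_q(n, t) = 991, q^n = 1073741824, Hamming bound = 1083493, |C| = 2001349 > bound (violated).

Step 1: Compute V_q(n, t) = Σ_{j=0}^2 C(n, j) (q−1)^j.
  j = 0: C(15,0)·(3)^0 = 1·1 = 1.
  j = 1: C(15,1)·(3)^1 = 15·3 = 45.
  j = 2: C(15,2)·(3)^2 = 105·9 = 945.
  V_q(n, t) = 1 + 45 + 945 = 991.
Step 2: q^n = 4^15 = 1073741824.
Step 3: Hamming bound ⌊q^n / V_q(n,t)⌋ = ⌊1073741824/991⌋ = 1083493.
Step 4: Compare |C| = 2001349 to 1083493: violated.
The claimed |C| lies above the Hamming bound, so no 4-ary code of length 15 with d ≥ 5 can have 2001349 codewords.


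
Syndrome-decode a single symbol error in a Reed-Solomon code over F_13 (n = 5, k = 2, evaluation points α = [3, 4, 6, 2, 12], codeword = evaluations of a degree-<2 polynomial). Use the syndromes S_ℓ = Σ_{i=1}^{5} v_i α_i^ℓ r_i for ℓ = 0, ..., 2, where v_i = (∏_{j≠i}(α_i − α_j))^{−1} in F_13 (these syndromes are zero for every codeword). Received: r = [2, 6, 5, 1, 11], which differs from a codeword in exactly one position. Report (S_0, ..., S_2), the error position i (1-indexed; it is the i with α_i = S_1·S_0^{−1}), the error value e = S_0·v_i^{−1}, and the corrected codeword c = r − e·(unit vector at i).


S = (7, 2, 8), error at position 2, error magnitude e = 3, c = [2, 3, 5, 1, 11].

Step 1: column multipliers v_i = (∏_{j≠i}(α_i − α_j))^{−1} mod 13.
  i = 1 (α = 3): (3−4)(3−6)(3−2)(3−12) = (−1)·(−3)·1·(−9) = −27 ≡ 12, so v_1 = 12^{−1} = 12 (mod 13).
  i = 2 (α = 4): (4−3)(4−6)(4−2)(4−12) = 1·(−2)·2·(−8) = 32 ≡ 6, so v_2 = 6^{−1} = 11 (mod 13).
  i = 3 (α = 6): (6−3)(6−4)(6−2)(6−12) = 3·2·4·(−6) = −144 ≡ 12, so v_3 = 12^{−1} = 12 (mod 13).
  i = 4 (α = 2): (2−3)(2−4)(2−6)(2−12) = (−1)·(−2)·(−4)·(−10) = 80 ≡ 2, so v_4 = 2^{−1} = 7 (mod 13).
  i = 5 (α = 12): (12−3)(12−4)(12−6)(12−2) = 9·8·6·10 = 4320 ≡ 4, so v_5 = 4^{−1} = 10 (mod 13).
  v = [12, 11, 12, 7, 10].
Step 2: syndromes of r = [2, 6, 5, 1, 11] (all sums mod 13).
  S_0 = Σ v_i r_i = 12·2 + 11·6 + 12·5 + 7·1 + 10·11 = 267 ≡ 7.
  S_1 = Σ v_i α_i r_i = 12·3·2 + 11·4·6 + 12·6·5 + 7·2·1 + 10·12·11 = 2030 ≡ 2.
  α_i^2 mod 13 = [9, 3, 10, 4, 1].
  S_2 = Σ v_i α_i^2 r_i = 12·9·2 + 11·3·6 + 12·10·5 + 7·4·1 + 10·1·11 = 1152 ≡ 8.
  S = (7, 2, 8) ≠ 0, so r is not a codeword (an error is present).
Step 3: locate the error. For a single error e at position i, S_ℓ = v_i·e·α_i^ℓ, so α_err = S_1/S_0.
  S_0^{−1} = 7^{−1} = 2 (mod 13), so α_err = 2·2 = 4 ≡ 4 = α_2. Error position i = 2.
  Consistency check: S_2/S_1 = 8·7 = 56 ≡ 4 = α_err ✓ (single-error assumption holds).
Step 4: error magnitude e = S_0/v_2 = S_0·∏_{j≠2}(α_2 − α_j) = 7·6 = 42 ≡ 3 (mod 13).
Step 5: correct position 2: c_2 = r_2 − e = 6 − 3 ≡ 3 (mod 13). Hence c = [2, 3, 5, 1, 11].
  Check: interpolating c through the α_i gives m(x) = 12 + 1·x (degree < 2) with m(α_i) = c_i for every i, so c is indeed a codeword.


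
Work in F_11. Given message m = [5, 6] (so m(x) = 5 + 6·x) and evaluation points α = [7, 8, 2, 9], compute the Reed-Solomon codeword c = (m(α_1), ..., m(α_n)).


c = [3, 9, 6, 4]

Message polynomial: m(x) = 5 + 6·x (mod 11).
For each evaluation point α_i, compute m(α_i) mod 11:
  α_1 = 7: Horner steps 6 → 3, so m(7) = 3.
  α_2 = 8: Horner steps 6 → 9, so m(8) = 9.
  α_3 = 2: Horner steps 6 → 6, so m(2) = 6.
  α_4 = 9: Horner steps 6 → 4, so m(9) = 4.
Codeword c = [3, 9, 6, 4] ∈ F_11^4.


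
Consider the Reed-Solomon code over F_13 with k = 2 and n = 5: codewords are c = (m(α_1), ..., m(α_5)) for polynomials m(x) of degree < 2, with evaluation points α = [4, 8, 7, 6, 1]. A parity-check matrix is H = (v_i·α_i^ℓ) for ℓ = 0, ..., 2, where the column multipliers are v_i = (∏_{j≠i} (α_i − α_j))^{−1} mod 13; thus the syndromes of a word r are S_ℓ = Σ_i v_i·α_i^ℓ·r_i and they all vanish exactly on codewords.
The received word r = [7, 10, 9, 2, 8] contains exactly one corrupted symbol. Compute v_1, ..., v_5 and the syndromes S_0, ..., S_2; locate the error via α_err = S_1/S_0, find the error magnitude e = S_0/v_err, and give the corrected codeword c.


S = (2, 1, 7), error at position 3, error magnitude e = 3, c = [7, 10, 6, 2, 8].

Step 1: column multipliers v_i = (∏_{j≠i}(α_i − α_j))^{−1} mod 13.
  i = 1 (α = 4): (4−8)(4−7)(4−6)(4−1) = (−4)·(−3)·(−2)·3 = −72 ≡ 6, so v_1 = 6^{−1} = 11 (mod 13).
  i = 2 (α = 8): (8−4)(8−7)(8−6)(8−1) = 4·1·2·7 = 56 ≡ 4, so v_2 = 4^{−1} = 10 (mod 13).
  i = 3 (α = 7): (7−4)(7−8)(7−6)(7−1) = 3·(−1)·1·6 = −18 ≡ 8, so v_3 = 8^{−1} = 5 (mod 13).
  i = 4 (α = 6): (6−4)(6−8)(6−7)(6−1) = 2·(−2)·(−1)·5 = 20 ≡ 7, so v_4 = 7^{−1} = 2 (mod 13).
  i = 5 (α = 1): (1−4)(1−8)(1−7)(1−6) = (−3)·(−7)·(−6)·(−5) = 630 ≡ 6, so v_5 = 6^{−1} = 11 (mod 13).
  v = [11, 10, 5, 2, 11].
Step 2: syndromes of r = [7, 10, 9, 2, 8] (all sums mod 13).
  S_0 = Σ v_i r_i = 11·7 + 10·10 + 5·9 + 2·2 + 11·8 = 314 ≡ 2.
  S_1 = Σ v_i α_i r_i = 11·4·7 + 10·8·10 + 5·7·9 + 2·6·2 + 11·1·8 = 1535 ≡ 1.
  α_i^2 mod 13 = [3, 12, 10, 10, 1].
  S_2 = Σ v_i α_i^2 r_i = 11·3·7 + 10·12·10 + 5·10·9 + 2·10·2 + 11·1·8 = 2009 ≡ 7.
  S = (2, 1, 7) ≠ 0, so r is not a codeword (an error is present).
Step 3: locate the error. For a single error e at position i, S_ℓ = v_i·e·α_i^ℓ, so α_err = S_1/S_0.
  S_0^{−1} = 2^{−1} = 7 (mod 13), so α_err = 1·7 = 7 ≡ 7 = α_3. Error position i = 3.
  Consistency check: S_2/S_1 = 7·1 = 7 ≡ 7 = α_err ✓ (single-error assumption holds).
Step 4: error magnitude e = S_0/v_3 = S_0·∏_{j≠3}(α_3 − α_j) = 2·8 = 16 ≡ 3 (mod 13).
Step 5: correct position 3: c_3 = r_3 − e = 9 − 3 ≡ 6 (mod 13). Hence c = [7, 10, 6, 2, 8].
  Check: interpolating c through the α_i gives m(x) = 4 + 4·x (degree < 2) with m(α_i) = c_i for every i, so c is indeed a codeword.


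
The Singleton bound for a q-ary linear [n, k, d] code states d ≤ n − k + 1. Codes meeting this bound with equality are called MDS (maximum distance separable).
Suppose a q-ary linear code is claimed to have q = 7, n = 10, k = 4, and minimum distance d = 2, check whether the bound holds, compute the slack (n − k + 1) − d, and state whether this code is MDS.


Singleton RHS = n − k + 1 = 7, slack = 5, bound satisfied, not MDS.

Singleton bound: d ≤ n − k + 1.
Here n = 10, k = 4, so n − k + 1 = 7.
Given d = 2, check d ≤ 7: YES.
Slack = (n − k + 1) − d = 5.
The code is NOT MDS (slack = 5 > 0).
Description: the claimed parameters are [10, 4, 2]_7; such a code would be non-MDS.


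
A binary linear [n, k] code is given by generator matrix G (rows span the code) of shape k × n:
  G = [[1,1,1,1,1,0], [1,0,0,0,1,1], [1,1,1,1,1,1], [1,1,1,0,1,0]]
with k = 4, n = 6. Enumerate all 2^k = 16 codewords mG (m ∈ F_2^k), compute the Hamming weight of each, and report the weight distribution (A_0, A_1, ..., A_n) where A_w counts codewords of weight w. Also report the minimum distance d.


Weight distribution: A_0 = 1, A_1 = 2, A_2 = 3, A_3 = 4, A_4 = 3, A_5 = 2, A_6 = 1. Minimum distance d = 1.

Enumerate all 2^4 = 16 messages m ∈ F_2^4.
For each, compute codeword c = mG in F_2^6, then tally its weight.
  m = 0000 → c = 000000, weight = 0.
  m = 1000 → c = 111110, weight = 5.
  m = 0100 → c = 100011, weight = 3.
  m = 1100 → c = 011101, weight = 4.
  m = 0010 → c = 111111, weight = 6.
  m = 1010 → c = 000001, weight = 1.
  m = 0110 → c = 011100, weight = 3.
  m = 1110 → c = 100010, weight = 2.
  m = 0001 → c = 111010, weight = 4.
  m = 1001 → c = 000100, weight = 1.
  m = 0101 → c = 011001, weight = 3.
  m = 1101 → c = 100111, weight = 4.
  m = 0011 → c = 000101, weight = 2.
  m = 1011 → c = 111011, weight = 5.
  m = 0111 → c = 100110, weight = 3.
  m = 1111 → c = 011000, weight = 2.
Tally weights:
  weight 0: 1 codewords.
  weight 1: 2 codewords.
  weight 2: 3 codewords.
  weight 3: 4 codewords.
  weight 4: 3 codewords.
  weight 5: 2 codewords.
  weight 6: 1 codewords.
Minimum distance d = smallest w > 0 with A_w > 0 = 1.
Sanity: Σ A_w = 16 = 2^4 = 16 ✓.


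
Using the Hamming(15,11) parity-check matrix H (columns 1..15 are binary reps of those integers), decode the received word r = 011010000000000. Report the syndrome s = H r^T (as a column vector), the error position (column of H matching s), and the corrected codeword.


s = (0, 1, 0, 0)^T, error position = 4, corrected codeword c = 011110000000000

Compute s = H r^T mod 2 one row at a time:
  s_1 = 0 + 0 + 0 + 0 + 0 + 0 + 0 + 0 = 0 ≡ 0 (mod 2).
  s_2 = 0 + 1 + 0 + 0 + 0 + 0 + 0 + 0 = 1 ≡ 1 (mod 2).
  s_3 = 1 + 1 + 0 + 0 + 0 + 0 + 0 + 0 = 2 ≡ 0 (mod 2).
  s_4 = 0 + 1 + 1 + 0 + 0 + 0 + 0 + 0 = 2 ≡ 0 (mod 2).
s = (0, 1, 0, 0)^T — this equals column 4 of H (binary 0100), so error is at position 4.
Correct: flip bit 4 of r = 011010000000000 to get c = 011110000000000.


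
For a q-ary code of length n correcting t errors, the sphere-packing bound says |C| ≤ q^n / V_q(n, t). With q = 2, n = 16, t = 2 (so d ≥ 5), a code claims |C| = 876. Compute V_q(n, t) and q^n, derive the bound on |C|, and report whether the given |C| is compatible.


V_q(n, t) = 137, q^n = 65536, Hamming bound = 478, |C| = 876 > bound (violated).

Step 1: Compute V_q(n, t) = Σ_{j=0}^2 C(n, j) (q−1)^j.
  j = 0: C(16,0)·(1)^0 = 1·1 = 1.
  j = 1: C(16,1)·(1)^1 = 16·1 = 16.
  j = 2: C(16,2)·(1)^2 = 120·1 = 120.
  V_q(n, t) = 1 + 16 + 120 = 137.
Step 2: q^n = 2^16 = 65536.
Step 3: Hamming bound ⌊q^n / V_q(n,t)⌋ = ⌊65536/137⌋ = 478.
Step 4: Compare |C| = 876 to 478: violated.
The claimed |C| lies above the Hamming bound, so no 2-ary code of length 16 with d ≥ 5 can have 876 codewords.


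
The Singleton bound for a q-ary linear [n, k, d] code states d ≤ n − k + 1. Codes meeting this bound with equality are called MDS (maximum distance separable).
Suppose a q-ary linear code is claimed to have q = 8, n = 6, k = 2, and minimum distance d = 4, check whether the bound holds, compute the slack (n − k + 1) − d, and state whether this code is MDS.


Singleton RHS = n − k + 1 = 5, slack = 1, bound satisfied, not MDS.

Singleton bound: d ≤ n − k + 1.
Here n = 6, k = 2, so n − k + 1 = 5.
Given d = 4, check d ≤ 5: YES.
Slack = (n − k + 1) − d = 1.
The code is NOT MDS (slack = 1 > 0).
Description: the claimed parameters are [6, 2, 4]_8; such a code would be non-MDS.


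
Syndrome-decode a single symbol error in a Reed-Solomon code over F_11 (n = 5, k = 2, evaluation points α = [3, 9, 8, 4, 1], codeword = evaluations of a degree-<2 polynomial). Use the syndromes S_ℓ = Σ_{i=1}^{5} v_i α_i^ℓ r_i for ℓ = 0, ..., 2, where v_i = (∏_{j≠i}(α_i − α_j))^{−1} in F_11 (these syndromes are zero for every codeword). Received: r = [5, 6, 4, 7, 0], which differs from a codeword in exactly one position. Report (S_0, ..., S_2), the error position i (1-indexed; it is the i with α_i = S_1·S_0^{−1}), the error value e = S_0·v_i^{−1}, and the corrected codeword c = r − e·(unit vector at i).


S = (9, 9, 9), error at position 5, error magnitude e = 10, c = [5, 6, 4, 7, 1].

Step 1: column multipliers v_i = (∏_{j≠i}(α_i − α_j))^{−1} mod 11.
  i = 1 (α = 3): (3−9)(3−8)(3−4)(3−1) = (−6)·(−5)·(−1)·2 = −60 ≡ 6, so v_1 = 6^{−1} = 2 (mod 11).
  i = 2 (α = 9): (9−3)(9−8)(9−4)(9−1) = 6·1·5·8 = 240 ≡ 9, so v_2 = 9^{−1} = 5 (mod 11).
  i = 3 (α = 8): (8−3)(8−9)(8−4)(8−1) = 5·(−1)·4·7 = −140 ≡ 3, so v_3 = 3^{−1} = 4 (mod 11).
  i = 4 (α = 4): (4−3)(4−9)(4−8)(4−1) = 1·(−5)·(−4)·3 = 60 ≡ 5, so v_4 = 5^{−1} = 9 (mod 11).
  i = 5 (α = 1): (1−3)(1−9)(1−8)(1−4) = (−2)·(−8)·(−7)·(−3) = 336 ≡ 6, so v_5 = 6^{−1} = 2 (mod 11).
  v = [2, 5, 4, 9, 2].
Step 2: syndromes of r = [5, 6, 4, 7, 0] (all sums mod 11).
  S_0 = Σ v_i r_i = 2·5 + 5·6 + 4·4 + 9·7 + 2·0 = 119 ≡ 9.
  S_1 = Σ v_i α_i r_i = 2·3·5 + 5·9·6 + 4·8·4 + 9·4·7 + 2·1·0 = 680 ≡ 9.
  α_i^2 mod 11 = [9, 4, 9, 5, 1].
  S_2 = Σ v_i α_i^2 r_i = 2·9·5 + 5·4·6 + 4·9·4 + 9·5·7 + 2·1·0 = 669 ≡ 9.
  S = (9, 9, 9) ≠ 0, so r is not a codeword (an error is present).
Step 3: locate the error. For a single error e at position i, S_ℓ = v_i·e·α_i^ℓ, so α_err = S_1/S_0.
  S_0^{−1} = 9^{−1} = 5 (mod 11), so α_err = 9·5 = 45 ≡ 1 = α_5. Error position i = 5.
  Consistency check: S_2/S_1 = 9·5 = 45 ≡ 1 = α_err ✓ (single-error assumption holds).
Step 4: error magnitude e = S_0/v_5 = S_0·∏_{j≠5}(α_5 − α_j) = 9·6 = 54 ≡ 10 (mod 11).
Step 5: correct position 5: c_5 = r_5 − e = 0 − 10 ≡ 1 (mod 11). Hence c = [5, 6, 4, 7, 1].
  Check: interpolating c through the α_i gives m(x) = 10 + 2·x (degree < 2) with m(α_i) = c_i for every i, so c is indeed a codeword.


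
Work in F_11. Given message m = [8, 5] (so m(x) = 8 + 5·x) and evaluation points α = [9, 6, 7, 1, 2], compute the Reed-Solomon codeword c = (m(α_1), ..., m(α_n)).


c = [9, 5, 10, 2, 7]

Message polynomial: m(x) = 8 + 5·x (mod 11).
For each evaluation point α_i, compute m(α_i) mod 11:
  α_1 = 9: Horner steps 5 → 9, so m(9) = 9.
  α_2 = 6: Horner steps 5 → 5, so m(6) = 5.
  α_3 = 7: Horner steps 5 → 10, so m(7) = 10.
  α_4 = 1: Horner steps 5 → 2, so m(1) = 2.
  α_5 = 2: Horner steps 5 → 7, so m(2) = 7.
Codeword c = [9, 5, 10, 2, 7] ∈ F_11^5.


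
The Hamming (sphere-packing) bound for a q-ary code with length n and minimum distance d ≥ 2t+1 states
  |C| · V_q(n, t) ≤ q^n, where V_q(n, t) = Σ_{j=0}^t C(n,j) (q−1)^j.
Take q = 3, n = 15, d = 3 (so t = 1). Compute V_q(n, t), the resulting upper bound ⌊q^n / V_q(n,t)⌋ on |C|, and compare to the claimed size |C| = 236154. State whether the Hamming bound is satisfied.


V_q(n, t) = 31, q^n = 14348907, Hamming bound = 462867, |C| = 236154 ≤ bound (satisfied).

Step 1: Compute V_q(n, t) = Σ_{j=0}^1 C(n, j) (q−1)^j.
  j = 0: C(15,0)·(2)^0 = 1·1 = 1.
  j = 1: C(15,1)·(2)^1 = 15·2 = 30.
  V_q(n, t) = 1 + 30 = 31.
Step 2: q^n = 3^15 = 14348907.
Step 3: Hamming bound ⌊q^n / V_q(n,t)⌋ = ⌊14348907/31⌋ = 462867.
Step 4: Compare |C| = 236154 to 462867: satisfied.
The claimed |C| lies below the Hamming bound.


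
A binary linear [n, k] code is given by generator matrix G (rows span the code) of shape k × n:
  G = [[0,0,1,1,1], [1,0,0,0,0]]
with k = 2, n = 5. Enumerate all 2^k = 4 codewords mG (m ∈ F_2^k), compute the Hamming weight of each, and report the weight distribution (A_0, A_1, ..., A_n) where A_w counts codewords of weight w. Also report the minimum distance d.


Weight distribution: A_0 = 1, A_1 = 1, A_3 = 1, A_4 = 1. Minimum distance d = 1.

Enumerate all 2^2 = 4 messages m ∈ F_2^2.
For each, compute codeword c = mG in F_2^5, then tally its weight.
  m = 00 → c = 00000, weight = 0.
  m = 10 → c = 00111, weight = 3.
  m = 01 → c = 10000, weight = 1.
  m = 11 → c = 10111, weight = 4.
Tally weights:
  weight 0: 1 codewords.
  weight 1: 1 codewords.
  weight 3: 1 codewords.
  weight 4: 1 codewords.
Minimum distance d = smallest w > 0 with A_w > 0 = 1.
Sanity: Σ A_w = 4 = 2^2 = 4 ✓.
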